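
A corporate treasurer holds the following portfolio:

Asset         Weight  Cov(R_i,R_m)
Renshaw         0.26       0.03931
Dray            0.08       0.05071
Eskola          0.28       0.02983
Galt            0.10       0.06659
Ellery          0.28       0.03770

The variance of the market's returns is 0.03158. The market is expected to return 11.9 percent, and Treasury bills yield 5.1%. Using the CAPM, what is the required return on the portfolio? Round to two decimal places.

13.68%

β_Renshaw = 0.03931 / 0.03158 = 1.2448
β_Dray = 0.05071 / 0.03158 = 1.6058
β_Eskola = 0.02983 / 0.03158 = 0.9446
β_Galt = 0.06659 / 0.03158 = 2.1086
β_Ellery = 0.03770 / 0.03158 = 1.1938
β_P = Σ w_i β_i = 0.26×1.2448 + 0.08×1.6058 + 0.28×0.9446 + 0.10×2.1086 + 0.28×1.1938 = 1.2617
MRP = 11.9% − 5.1% = 6.80%
E(R_P) = R_f + β_P × MRP = 5.1% + 1.2617 × 6.8% = 13.68%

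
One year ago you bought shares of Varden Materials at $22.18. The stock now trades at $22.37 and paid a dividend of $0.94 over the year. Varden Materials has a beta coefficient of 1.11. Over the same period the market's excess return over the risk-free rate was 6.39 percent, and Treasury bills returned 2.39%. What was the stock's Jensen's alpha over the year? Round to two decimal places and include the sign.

-4.39%

Realised HPR = (P1 + D1 − P0) / P0 = (22.37 + 0.94 − 22.18) / 22.18 = 1.13 / 22.18 = 5.0947%
CAPM required = R_f + β·MRP = 2.39% + 1.11 × 6.39% = 9.4829%
α = realised − required = 5.0947% − 9.4829% = -4.39%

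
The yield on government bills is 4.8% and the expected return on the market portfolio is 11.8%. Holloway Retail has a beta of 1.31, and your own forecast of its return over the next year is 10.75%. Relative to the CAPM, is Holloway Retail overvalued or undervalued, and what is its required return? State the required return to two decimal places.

Overvalued; required return 13.97%

MRP = 11.8% − 4.8% = 7.00%
Required return = R_f + β·MRP = 4.8% + 1.31 × 7.0% = 13.97%
Forecast 10.75% < required 13.97% → the stock plots below the SML → overvalued.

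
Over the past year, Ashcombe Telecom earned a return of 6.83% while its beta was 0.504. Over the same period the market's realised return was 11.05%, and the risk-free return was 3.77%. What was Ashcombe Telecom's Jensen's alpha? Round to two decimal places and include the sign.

Market excess return = 11.05% − 3.77% = 7.28%
CAPM benchmark = R_f + β(R_m − R_f) = 3.77% + 0.504 × 7.28% = 7.43912%
α = actual − benchmark = 6.83% − 7.43912% = -0.61%

-0.61%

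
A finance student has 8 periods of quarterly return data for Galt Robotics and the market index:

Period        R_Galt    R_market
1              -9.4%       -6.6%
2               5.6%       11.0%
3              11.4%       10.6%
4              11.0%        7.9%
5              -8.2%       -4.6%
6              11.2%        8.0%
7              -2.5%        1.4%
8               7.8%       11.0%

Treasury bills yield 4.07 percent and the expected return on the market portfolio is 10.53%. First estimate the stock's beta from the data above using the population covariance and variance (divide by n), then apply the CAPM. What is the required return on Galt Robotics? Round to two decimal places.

11.44%

Mean R_i = (-9.4 + 5.6 + 11.4 + 11.0 − 8.2 + 11.2 − 2.5 + 7.8) / 8 = 3.3625%
Mean R_m = (-6.6 + 11.0 + 10.6 + 7.9 − 4.6 + 8.0 + 1.4 + 11.0) / 8 = 4.8375%
Σ(R_i − R̄_i)(R_m − R̄_m) = 410.8713  ⇒  Cov = 410.8713 / 8 = 51.3589
Σ(R_m − R̄_m)² = 360.2388  ⇒  Var(R_m) = 360.2388 / 8 = 45.0299
β = Cov / Var(R_m) = 51.3589 / 45.0299 = 1.1406
MRP = 10.53% − 4.07% = 6.46%
E(R) = R_f + β × MRP = 4.07% + 1.1406 × 6.46% = 11.44%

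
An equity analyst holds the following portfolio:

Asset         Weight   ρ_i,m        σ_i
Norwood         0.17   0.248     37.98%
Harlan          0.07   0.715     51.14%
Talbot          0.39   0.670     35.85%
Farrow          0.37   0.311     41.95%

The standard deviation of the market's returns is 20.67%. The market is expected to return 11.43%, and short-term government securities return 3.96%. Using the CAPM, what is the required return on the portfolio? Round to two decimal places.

10.59%

β_Norwood = 0.248 × 37.98% / 20.67% = 0.4557
β_Harlan = 0.715 × 51.14% / 20.67% = 1.7690
β_Talbot = 0.670 × 35.85% / 20.67% = 1.1620
β_Farrow = 0.311 × 41.95% / 20.67% = 0.6312
β_P = Σ w_i β_i = 0.17×0.4557 + 0.07×1.7690 + 0.39×1.1620 + 0.37×0.6312 = 0.8880
MRP = 11.43% − 3.96% = 7.47%
E(R_P) = R_f + β_P × MRP = 3.96% + 0.8880 × 7.47% = 10.59%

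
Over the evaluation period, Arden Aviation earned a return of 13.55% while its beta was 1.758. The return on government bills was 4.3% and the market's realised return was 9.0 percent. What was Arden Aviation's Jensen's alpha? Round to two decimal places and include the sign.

Market excess return = 9.0% − 4.3% = 4.70%
CAPM benchmark = R_f + β(R_m − R_f) = 4.3% + 1.758 × 4.7% = 12.5626%
α = actual − benchmark = 13.55% − 12.5626% = +0.99%

+0.99%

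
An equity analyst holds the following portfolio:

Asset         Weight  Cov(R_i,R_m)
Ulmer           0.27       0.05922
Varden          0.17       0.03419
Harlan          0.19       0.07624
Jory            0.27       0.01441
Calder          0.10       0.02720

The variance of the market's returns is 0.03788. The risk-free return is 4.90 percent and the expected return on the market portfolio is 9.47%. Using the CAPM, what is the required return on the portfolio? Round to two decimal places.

10.08%

β_Ulmer = 0.05922 / 0.03788 = 1.5634
β_Varden = 0.03419 / 0.03788 = 0.9026
β_Harlan = 0.07624 / 0.03788 = 2.0127
β_Jory = 0.01441 / 0.03788 = 0.3804
β_Calder = 0.02720 / 0.03788 = 0.7181
β_P = Σ w_i β_i = 0.27×1.5634 + 0.17×0.9026 + 0.19×2.0127 + 0.27×0.3804 + 0.10×0.7181 = 1.1325
MRP = 9.47% − 4.90% = 4.57%
E(R_P) = R_f + β_P × MRP = 4.90% + 1.1325 × 4.57% = 10.08%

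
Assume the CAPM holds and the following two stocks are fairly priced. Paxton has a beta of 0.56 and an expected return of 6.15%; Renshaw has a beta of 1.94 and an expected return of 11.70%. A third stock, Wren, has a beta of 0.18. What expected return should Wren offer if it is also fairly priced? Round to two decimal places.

4.62%

MRP (SML slope) = (11.70% − 6.15%) / (1.94 − 0.56) = 5.55% / 1.38 = 4.0217%
R_f (intercept) = 6.15% − 0.56 × 4.0217% = 3.8978%
E(R_Wren) = R_f + β × MRP = 3.8978% + 0.18 × 4.0217% = 4.62%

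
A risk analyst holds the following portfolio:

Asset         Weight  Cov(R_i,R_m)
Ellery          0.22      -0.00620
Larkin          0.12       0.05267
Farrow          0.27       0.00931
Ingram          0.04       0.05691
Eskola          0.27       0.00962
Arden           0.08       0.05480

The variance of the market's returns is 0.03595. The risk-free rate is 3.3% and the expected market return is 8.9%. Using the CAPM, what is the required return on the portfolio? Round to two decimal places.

5.91%

β_Ellery = -0.00620 / 0.03595 = -0.1725
β_Larkin = 0.05267 / 0.03595 = 1.4651
β_Farrow = 0.00931 / 0.03595 = 0.2590
β_Ingram = 0.05691 / 0.03595 = 1.5830
β_Eskola = 0.00962 / 0.03595 = 0.2676
β_Arden = 0.05480 / 0.03595 = 1.5243
β_P = Σ w_i β_i = 0.22×-0.1725 + 0.12×1.4651 + 0.27×0.2590 + 0.04×1.5830 + 0.27×0.2676 + 0.08×1.5243 = 0.4653
MRP = 8.9% − 3.3% = 5.60%
E(R_P) = R_f + β_P × MRP = 3.3% + 0.4653 × 5.6% = 5.91%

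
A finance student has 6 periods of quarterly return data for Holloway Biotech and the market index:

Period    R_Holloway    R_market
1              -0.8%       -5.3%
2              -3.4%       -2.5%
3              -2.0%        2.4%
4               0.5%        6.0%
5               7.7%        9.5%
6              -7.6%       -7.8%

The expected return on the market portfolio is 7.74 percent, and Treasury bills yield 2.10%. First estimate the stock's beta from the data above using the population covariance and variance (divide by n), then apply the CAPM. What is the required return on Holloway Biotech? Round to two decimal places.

5.73%

Mean R_i = (-0.8 − 3.4 − 2.0 + 0.5 + 7.7 − 7.6) / 6 = -0.9333%
Mean R_m = (-5.3 − 2.5 + 2.4 + 6.0 + 9.5 − 7.8) / 6 = 0.3833%
Σ(R_i − R̄_i)(R_m − R̄_m) = 145.5167  ⇒  Cov = 145.5167 / 6 = 24.2528
Σ(R_m − R̄_m)² = 226.3083  ⇒  Var(R_m) = 226.3083 / 6 = 37.7181
β = Cov / Var(R_m) = 24.2528 / 37.7181 = 0.6430
MRP = 7.74% − 2.10% = 5.64%
E(R) = R_f + β × MRP = 2.10% + 0.6430 × 5.64% = 5.73%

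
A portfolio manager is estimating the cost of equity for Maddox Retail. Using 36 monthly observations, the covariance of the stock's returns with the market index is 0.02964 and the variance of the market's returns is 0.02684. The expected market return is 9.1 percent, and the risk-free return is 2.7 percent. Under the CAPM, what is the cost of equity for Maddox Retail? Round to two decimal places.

β = Cov(R_i, R_m) / Var(R_m) = 0.02964 / 0.02684 = 1.1043
MRP = 9.1% − 2.7% = 6.40%
E(R) = R_f + β × MRP = 2.7% + 1.1043 × 6.4% = 9.77%

9.77%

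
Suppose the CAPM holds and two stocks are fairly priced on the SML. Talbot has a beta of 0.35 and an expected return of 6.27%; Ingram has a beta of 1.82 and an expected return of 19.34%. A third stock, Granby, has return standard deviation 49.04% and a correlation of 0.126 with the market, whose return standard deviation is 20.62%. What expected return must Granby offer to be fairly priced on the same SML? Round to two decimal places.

5.82%

MRP = (19.34% − 6.27%) / (1.82 − 0.35) = 8.8912%
R_f = 6.27% − 0.35 × 8.8912% = 3.1581%
β_Granby = ρ·σ_i/σ_m = 0.126 × 49.04 / 20.62 = 0.2997
E(R_Granby) = R_f + β × MRP = 3.1581% + 0.2997 × 8.8912% = 5.82%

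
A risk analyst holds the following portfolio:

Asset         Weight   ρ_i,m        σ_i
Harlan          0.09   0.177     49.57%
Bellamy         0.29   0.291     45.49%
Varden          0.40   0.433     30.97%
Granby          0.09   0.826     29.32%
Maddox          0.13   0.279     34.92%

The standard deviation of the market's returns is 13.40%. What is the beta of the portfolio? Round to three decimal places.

1.003

β_Harlan = 0.177 × 49.57% / 13.40% = 0.6548
β_Bellamy = 0.291 × 45.49% / 13.40% = 0.9879
β_Varden = 0.433 × 30.97% / 13.40% = 1.0007
β_Granby = 0.826 × 29.32% / 13.40% = 1.8073
β_Maddox = 0.279 × 34.92% / 13.40% = 0.7271
β_P = Σ w_i β_i = 0.09×0.6548 + 0.29×0.9879 + 0.40×1.0007 + 0.09×1.8073 + 0.13×0.7271 = 1.0029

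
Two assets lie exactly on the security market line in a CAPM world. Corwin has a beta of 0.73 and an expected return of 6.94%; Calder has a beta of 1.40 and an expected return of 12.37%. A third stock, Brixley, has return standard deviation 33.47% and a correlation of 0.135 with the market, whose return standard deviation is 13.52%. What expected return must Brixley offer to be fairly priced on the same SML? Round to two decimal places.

3.73%

MRP = (12.37% − 6.94%) / (1.40 − 0.73) = 8.1045%
R_f = 6.94% − 0.73 × 8.1045% = 1.0237%
β_Brixley = ρ·σ_i/σ_m = 0.135 × 33.47 / 13.52 = 0.3342
E(R_Brixley) = R_f + β × MRP = 1.0237% + 0.3342 × 8.1045% = 3.73%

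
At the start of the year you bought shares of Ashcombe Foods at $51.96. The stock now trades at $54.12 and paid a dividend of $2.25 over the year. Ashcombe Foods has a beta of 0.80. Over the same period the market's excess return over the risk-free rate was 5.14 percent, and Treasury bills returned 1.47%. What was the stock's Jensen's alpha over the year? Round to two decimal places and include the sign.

+2.91%

Realised HPR = (P1 + D1 − P0) / P0 = (54.12 + 2.25 − 51.96) / 51.96 = 4.41 / 51.96 = 8.4873%
CAPM required = R_f + β·MRP = 1.47% + 0.80 × 5.14% = 5.5820%
α = realised − required = 8.4873% − 5.5820% = +2.91%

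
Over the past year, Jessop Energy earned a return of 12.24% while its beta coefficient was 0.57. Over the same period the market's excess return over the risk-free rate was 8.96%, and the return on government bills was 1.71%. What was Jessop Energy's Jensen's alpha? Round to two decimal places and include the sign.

+5.42%

CAPM benchmark = R_f + β(R_m − R_f) = 1.71% + 0.57 × 8.96% = 6.8172%
α = actual − benchmark = 12.24% − 6.8172% = +5.42%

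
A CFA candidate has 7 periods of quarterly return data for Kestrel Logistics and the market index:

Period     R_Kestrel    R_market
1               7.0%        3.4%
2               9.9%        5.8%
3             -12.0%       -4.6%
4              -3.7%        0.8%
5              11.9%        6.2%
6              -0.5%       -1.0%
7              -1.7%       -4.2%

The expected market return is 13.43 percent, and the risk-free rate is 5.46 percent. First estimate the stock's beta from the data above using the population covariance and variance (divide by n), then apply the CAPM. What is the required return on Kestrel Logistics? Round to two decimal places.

Mean R_i = (7.0 + 9.9 − 12.0 − 3.7 + 11.9 − 0.5 − 1.7) / 7 = 1.5571%
Mean R_m = (3.4 + 5.8 − 4.6 + 0.8 + 6.2 − 1.0 − 4.2) / 7 = 0.9143%
Σ(R_i − R̄_i)(R_m − R̄_m) = 204.9143  ⇒  Cov = 204.9143 / 7 = 29.2735
Σ(R_m − R̄_m)² = 118.2286  ⇒  Var(R_m) = 118.2286 / 7 = 16.8898
β = Cov / Var(R_m) = 29.2735 / 16.8898 = 1.7332
MRP = 13.43% − 5.46% = 7.97%
E(R) = R_f + β × MRP = 5.46% + 1.7332 × 7.97% = 19.27%

19.27%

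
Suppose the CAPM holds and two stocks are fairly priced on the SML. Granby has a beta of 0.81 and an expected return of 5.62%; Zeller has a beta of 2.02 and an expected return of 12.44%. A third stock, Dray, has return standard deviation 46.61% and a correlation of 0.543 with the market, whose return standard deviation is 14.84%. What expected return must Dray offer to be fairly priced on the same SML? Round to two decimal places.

MRP = (12.44% − 5.62%) / (2.02 − 0.81) = 5.6364%
R_f = 5.62% − 0.81 × 5.6364% = 1.0545%
β_Dray = ρ·σ_i/σ_m = 0.543 × 46.61 / 14.84 = 1.7055
E(R_Dray) = R_f + β × MRP = 1.0545% + 1.7055 × 5.6364% = 10.67%

10.67%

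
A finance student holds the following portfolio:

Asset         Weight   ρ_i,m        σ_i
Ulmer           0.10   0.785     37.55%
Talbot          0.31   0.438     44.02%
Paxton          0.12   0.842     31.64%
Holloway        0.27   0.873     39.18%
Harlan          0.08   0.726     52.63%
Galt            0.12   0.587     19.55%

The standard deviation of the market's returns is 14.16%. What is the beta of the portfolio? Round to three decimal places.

1.821

β_Ulmer = 0.785 × 37.55% / 14.16% = 2.0817
β_Talbot = 0.438 × 44.02% / 14.16% = 1.3616
β_Paxton = 0.842 × 31.64% / 14.16% = 1.8814
β_Holloway = 0.873 × 39.18% / 14.16% = 2.4155
β_Harlan = 0.726 × 52.63% / 14.16% = 2.6984
β_Galt = 0.587 × 19.55% / 14.16% = 0.8104
β_P = Σ w_i β_i = 0.10×2.0817 + 0.31×1.3616 + 0.12×1.8814 + 0.27×2.4155 + 0.08×2.6984 + 0.12×0.8104 = 1.8213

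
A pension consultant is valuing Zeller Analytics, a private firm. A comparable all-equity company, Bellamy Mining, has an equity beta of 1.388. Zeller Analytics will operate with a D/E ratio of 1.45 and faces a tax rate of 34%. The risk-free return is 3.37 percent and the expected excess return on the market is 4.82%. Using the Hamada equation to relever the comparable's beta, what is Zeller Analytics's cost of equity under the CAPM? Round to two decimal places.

β_L = β_U × [1 + (1 − t)(D/E)] = 1.388 × [1 + (1 − 0.34) × 1.45]
    = 1.388 × [1 + 0.66 × 1.45] = 1.388 × 1.9570 = 2.7163
E(R) = R_f + β_L × MRP = 3.37% + 2.7163 × 4.82% = 16.46%

16.46%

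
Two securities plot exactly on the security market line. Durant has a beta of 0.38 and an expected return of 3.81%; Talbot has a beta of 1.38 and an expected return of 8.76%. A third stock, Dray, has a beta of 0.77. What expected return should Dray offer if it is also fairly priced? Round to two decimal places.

5.74%

MRP (SML slope) = (8.76% − 3.81%) / (1.38 − 0.38) = 4.95% / 1.00 = 4.9500%
R_f (intercept) = 3.81% − 0.38 × 4.9500% = 1.9290%
E(R_Dray) = R_f + β × MRP = 1.9290% + 0.77 × 4.9500% = 5.74%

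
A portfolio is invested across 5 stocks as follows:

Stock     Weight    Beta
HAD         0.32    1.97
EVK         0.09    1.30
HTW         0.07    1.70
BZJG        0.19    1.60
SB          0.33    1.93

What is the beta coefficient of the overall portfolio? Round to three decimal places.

1.807

β_P = Σ w_i β_i = 0.32×1.97 + 0.09×1.30 + 0.07×1.70 + 0.19×1.60 + 0.33×1.93 = 1.8073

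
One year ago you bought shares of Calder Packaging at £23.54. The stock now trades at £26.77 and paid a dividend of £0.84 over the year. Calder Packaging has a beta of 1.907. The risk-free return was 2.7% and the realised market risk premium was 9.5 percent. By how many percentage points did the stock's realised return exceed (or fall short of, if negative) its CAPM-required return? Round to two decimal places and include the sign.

-3.53%

Realised HPR = (P1 + D1 − P0) / P0 = (26.77 + 0.84 − 23.54) / 23.54 = 4.07 / 23.54 = 17.2897%
CAPM required = R_f + β·MRP = 2.7% + 1.907 × 9.5% = 20.8165%
α = realised − required = 17.2897% − 20.8165% = -3.53%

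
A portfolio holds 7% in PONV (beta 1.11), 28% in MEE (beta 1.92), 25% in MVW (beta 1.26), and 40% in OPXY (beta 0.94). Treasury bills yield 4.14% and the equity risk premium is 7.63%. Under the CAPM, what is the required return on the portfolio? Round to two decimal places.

14.11%

β_P = Σ w_i β_i = 0.07×1.11 + 0.28×1.92 + 0.25×1.26 + 0.40×0.94 = 1.3063
E(R_P) = R_f + β_P × MRP = 4.14% + 1.3063 × 7.63% = 14.11%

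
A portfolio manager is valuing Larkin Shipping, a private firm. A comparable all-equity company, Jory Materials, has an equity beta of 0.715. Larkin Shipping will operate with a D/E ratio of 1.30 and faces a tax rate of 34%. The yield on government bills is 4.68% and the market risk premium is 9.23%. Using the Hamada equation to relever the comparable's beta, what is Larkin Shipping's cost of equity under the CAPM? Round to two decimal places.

β_L = β_U × [1 + (1 − t)(D/E)] = 0.715 × [1 + (1 − 0.34) × 1.30]
    = 0.715 × [1 + 0.66 × 1.30] = 0.715 × 1.8580 = 1.3285
E(R) = R_f + β_L × MRP = 4.68% + 1.3285 × 9.23% = 16.94%

16.94%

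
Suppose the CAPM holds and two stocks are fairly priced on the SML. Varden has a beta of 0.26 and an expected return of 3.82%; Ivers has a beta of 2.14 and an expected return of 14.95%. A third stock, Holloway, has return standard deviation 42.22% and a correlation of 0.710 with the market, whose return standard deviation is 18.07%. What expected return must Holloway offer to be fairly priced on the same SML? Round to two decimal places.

12.10%

MRP = (14.95% − 3.82%) / (2.14 − 0.26) = 5.9202%
R_f = 3.82% − 0.26 × 5.9202% = 2.2807%
β_Holloway = ρ·σ_i/σ_m = 0.710 × 42.22 / 18.07 = 1.6589
E(R_Holloway) = R_f + β × MRP = 2.2807% + 1.6589 × 5.9202% = 12.10%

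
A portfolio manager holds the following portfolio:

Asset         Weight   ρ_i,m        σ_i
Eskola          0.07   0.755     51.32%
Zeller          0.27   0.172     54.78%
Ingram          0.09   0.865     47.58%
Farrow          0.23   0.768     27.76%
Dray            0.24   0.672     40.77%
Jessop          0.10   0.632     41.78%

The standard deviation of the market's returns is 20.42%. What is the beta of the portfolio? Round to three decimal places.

1.130

β_Eskola = 0.755 × 51.32% / 20.42% = 1.8975
β_Zeller = 0.172 × 54.78% / 20.42% = 0.4614
β_Ingram = 0.865 × 47.58% / 20.42% = 2.0155
β_Farrow = 0.768 × 27.76% / 20.42% = 1.0441
β_Dray = 0.672 × 40.77% / 20.42% = 1.3417
β_Jessop = 0.632 × 41.78% / 20.42% = 1.2931
β_P = Σ w_i β_i = 0.07×1.8975 + 0.27×0.4614 + 0.09×2.0155 + 0.23×1.0441 + 0.24×1.3417 + 0.10×1.2931 = 1.1303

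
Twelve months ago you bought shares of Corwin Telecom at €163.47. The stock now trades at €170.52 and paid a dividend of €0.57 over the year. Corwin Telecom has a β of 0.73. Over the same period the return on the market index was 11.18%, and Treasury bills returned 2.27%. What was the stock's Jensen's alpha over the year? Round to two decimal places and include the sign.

-4.11%

Realised HPR = (P1 + D1 − P0) / P0 = (170.52 + 0.57 − 163.47) / 163.47 = 7.62 / 163.47 = 4.6614%
MRP = 11.18% − 2.27% = 8.91%
CAPM required = R_f + β·MRP = 2.27% + 0.73 × 8.91% = 8.7743%
α = realised − required = 4.6614% − 8.7743% = -4.11%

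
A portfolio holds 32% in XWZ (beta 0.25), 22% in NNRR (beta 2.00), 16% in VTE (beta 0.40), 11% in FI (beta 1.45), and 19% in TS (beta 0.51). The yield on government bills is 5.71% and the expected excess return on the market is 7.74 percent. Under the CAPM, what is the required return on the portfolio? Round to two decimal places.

12.21%

β_P = Σ w_i β_i = 0.32×0.25 + 0.22×2.00 + 0.16×0.40 + 0.11×1.45 + 0.19×0.51 = 0.8404
E(R_P) = R_f + β_P × MRP = 5.71% + 0.8404 × 7.74% = 12.21%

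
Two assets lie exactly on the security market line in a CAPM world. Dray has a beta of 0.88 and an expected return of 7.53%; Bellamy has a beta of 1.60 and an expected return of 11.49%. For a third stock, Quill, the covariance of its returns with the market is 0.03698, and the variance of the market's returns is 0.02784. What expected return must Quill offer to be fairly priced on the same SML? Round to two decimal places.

MRP = (11.49% − 7.53%) / (1.60 − 0.88) = 5.5000%
R_f = 7.53% − 0.88 × 5.5000% = 2.6900%
β_Quill = Cov / Var(R_m) = 0.03698 / 0.02784 = 1.3283
E(R_Quill) = R_f + β × MRP = 2.6900% + 1.3283 × 5.5000% = 10.00%

10.00%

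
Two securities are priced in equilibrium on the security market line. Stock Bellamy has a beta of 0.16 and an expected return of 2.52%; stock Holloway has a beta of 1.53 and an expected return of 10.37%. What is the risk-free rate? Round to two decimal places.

1.60%

Both satisfy E(R) = R_f + β·MRP, so the slope of the SML is
MRP = (10.37% − 2.52%) / (1.53 − 0.16) = 7.85% / 1.37 = 5.7299%
R_f = E(R_Bellamy) − β_Bellamy·MRP = 2.52% − 0.16 × 5.7299% = 1.6032%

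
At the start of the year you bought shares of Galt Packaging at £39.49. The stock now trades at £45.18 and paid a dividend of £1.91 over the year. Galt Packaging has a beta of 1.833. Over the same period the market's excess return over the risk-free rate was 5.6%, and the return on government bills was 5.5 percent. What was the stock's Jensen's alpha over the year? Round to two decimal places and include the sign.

Realised HPR = (P1 + D1 − P0) / P0 = (45.18 + 1.91 − 39.49) / 39.49 = 7.60 / 39.49 = 19.2454%
CAPM required = R_f + β·MRP = 5.5% + 1.833 × 5.6% = 15.7648%
α = realised − required = 19.2454% − 15.7648% = +3.48%

+3.48%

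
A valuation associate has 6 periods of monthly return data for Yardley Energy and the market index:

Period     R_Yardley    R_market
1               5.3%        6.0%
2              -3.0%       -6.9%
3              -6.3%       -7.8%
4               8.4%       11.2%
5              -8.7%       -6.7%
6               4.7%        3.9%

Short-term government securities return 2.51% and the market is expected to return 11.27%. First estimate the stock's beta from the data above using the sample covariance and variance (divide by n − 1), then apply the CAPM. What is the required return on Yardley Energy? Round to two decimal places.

9.74%

Mean R_i = (5.3 − 3.0 − 6.3 + 8.4 − 8.7 + 4.7) / 6 = 0.0667%
Mean R_m = (6.0 − 6.9 − 7.8 + 11.2 − 6.7 + 3.9) / 6 = -0.0500%
Σ(R_i − R̄_i)(R_m − R̄_m) = 272.3600  ⇒  Cov = 272.3600 / 5 = 54.4720
Σ(R_m − R̄_m)² = 329.9750  ⇒  Var(R_m) = 329.9750 / 5 = 65.9950
β = Cov / Var(R_m) = 54.4720 / 65.9950 = 0.8254
MRP = 11.27% − 2.51% = 8.76%
E(R) = R_f + β × MRP = 2.51% + 0.8254 × 8.76% = 9.74%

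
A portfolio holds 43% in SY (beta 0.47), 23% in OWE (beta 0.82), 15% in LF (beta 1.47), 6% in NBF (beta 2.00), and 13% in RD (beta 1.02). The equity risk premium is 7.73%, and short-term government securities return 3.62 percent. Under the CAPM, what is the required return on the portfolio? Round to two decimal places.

10.30%

β_P = Σ w_i β_i = 0.43×0.47 + 0.23×0.82 + 0.15×1.47 + 0.06×2.00 + 0.13×1.02 = 0.8638
E(R_P) = R_f + β_P × MRP = 3.62% + 0.8638 × 7.73% = 10.30%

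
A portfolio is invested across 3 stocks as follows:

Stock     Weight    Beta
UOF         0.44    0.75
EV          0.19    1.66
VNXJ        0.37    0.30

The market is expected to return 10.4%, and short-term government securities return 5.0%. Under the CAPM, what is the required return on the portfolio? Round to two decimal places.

9.08%

β_P = Σ w_i β_i = 0.44×0.75 + 0.19×1.66 + 0.37×0.30 = 0.7564
MRP = 10.4% − 5.0% = 5.40%
E(R_P) = R_f + β_P × MRP = 5.0% + 0.7564 × 5.4% = 9.08%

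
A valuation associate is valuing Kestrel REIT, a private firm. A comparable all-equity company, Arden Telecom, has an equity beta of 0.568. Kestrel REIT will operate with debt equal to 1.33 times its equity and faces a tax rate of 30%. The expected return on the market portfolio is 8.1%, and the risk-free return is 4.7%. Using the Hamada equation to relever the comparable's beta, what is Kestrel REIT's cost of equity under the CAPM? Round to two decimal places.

8.43%

β_L = β_U × [1 + (1 − t)(D/E)] = 0.568 × [1 + (1 − 0.30) × 1.33]
    = 0.568 × [1 + 0.70 × 1.33] = 0.568 × 1.9310 = 1.0968
MRP = 8.1% − 4.7% = 3.40%
E(R) = R_f + β_L × MRP = 4.7% + 1.0968 × 3.4% = 8.43%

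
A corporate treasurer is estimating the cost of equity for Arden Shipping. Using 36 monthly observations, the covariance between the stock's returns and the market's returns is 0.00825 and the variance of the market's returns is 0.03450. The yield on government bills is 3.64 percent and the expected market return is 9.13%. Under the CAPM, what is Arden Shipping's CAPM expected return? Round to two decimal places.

4.95%

β = Cov(R_i, R_m) / Var(R_m) = 0.00825 / 0.03450 = 0.2391
MRP = 9.13% − 3.64% = 5.49%
E(R) = R_f + β × MRP = 3.64% + 0.2391 × 5.49% = 4.95%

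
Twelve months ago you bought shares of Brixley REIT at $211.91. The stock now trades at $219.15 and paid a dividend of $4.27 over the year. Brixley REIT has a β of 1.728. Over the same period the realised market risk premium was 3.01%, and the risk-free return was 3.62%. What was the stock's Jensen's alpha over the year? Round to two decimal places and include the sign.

Realised HPR = (P1 + D1 − P0) / P0 = (219.15 + 4.27 − 211.91) / 211.91 = 11.51 / 211.91 = 5.4316%
CAPM required = R_f + β·MRP = 3.62% + 1.728 × 3.01% = 8.82128%
α = realised − required = 5.4316% − 8.82128% = -3.39%

-3.39%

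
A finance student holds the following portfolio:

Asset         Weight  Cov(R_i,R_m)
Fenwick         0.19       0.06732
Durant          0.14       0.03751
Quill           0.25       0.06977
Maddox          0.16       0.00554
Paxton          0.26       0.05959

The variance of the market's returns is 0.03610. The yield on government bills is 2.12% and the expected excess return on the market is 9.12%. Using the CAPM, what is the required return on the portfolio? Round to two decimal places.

15.22%

β_Fenwick = 0.06732 / 0.03610 = 1.8648
β_Durant = 0.03751 / 0.03610 = 1.0391
β_Quill = 0.06977 / 0.03610 = 1.9327
β_Maddox = 0.00554 / 0.03610 = 0.1535
β_Paxton = 0.05959 / 0.03610 = 1.6507
β_P = Σ w_i β_i = 0.19×1.8648 + 0.14×1.0391 + 0.25×1.9327 + 0.16×0.1535 + 0.26×1.6507 = 1.4367
E(R_P) = R_f + β_P × MRP = 2.12% + 1.4367 × 9.12% = 15.22%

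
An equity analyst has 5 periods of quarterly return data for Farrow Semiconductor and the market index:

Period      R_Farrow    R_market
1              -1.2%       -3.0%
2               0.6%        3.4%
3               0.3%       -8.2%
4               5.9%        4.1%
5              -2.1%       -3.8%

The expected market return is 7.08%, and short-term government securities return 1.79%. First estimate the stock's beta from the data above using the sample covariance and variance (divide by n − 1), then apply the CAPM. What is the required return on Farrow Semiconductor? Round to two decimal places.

3.78%

Mean R_i = (-1.2 + 0.6 + 0.3 + 5.9 − 2.1) / 5 = 0.7000%
Mean R_m = (-3.0 + 3.4 − 8.2 + 4.1 − 3.8) / 5 = -1.5000%
Σ(R_i − R̄_i)(R_m − R̄_m) = 40.6000  ⇒  Cov = 40.6000 / 4 = 10.1500
Σ(R_m − R̄_m)² = 107.8000  ⇒  Var(R_m) = 107.8000 / 4 = 26.9500
β = Cov / Var(R_m) = 10.1500 / 26.9500 = 0.3766
MRP = 7.08% − 1.79% = 5.29%
E(R) = R_f + β × MRP = 1.79% + 0.3766 × 5.29% = 3.78%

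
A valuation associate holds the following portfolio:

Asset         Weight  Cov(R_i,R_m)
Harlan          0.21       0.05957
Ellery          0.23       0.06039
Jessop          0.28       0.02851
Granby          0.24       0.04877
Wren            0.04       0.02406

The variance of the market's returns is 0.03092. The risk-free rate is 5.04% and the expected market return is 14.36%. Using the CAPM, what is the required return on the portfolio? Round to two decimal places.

β_Harlan = 0.05957 / 0.03092 = 1.9266
β_Ellery = 0.06039 / 0.03092 = 1.9531
β_Jessop = 0.02851 / 0.03092 = 0.9221
β_Granby = 0.04877 / 0.03092 = 1.5773
β_Wren = 0.02406 / 0.03092 = 0.7781
β_P = Σ w_i β_i = 0.21×1.9266 + 0.23×1.9531 + 0.28×0.9221 + 0.24×1.5773 + 0.04×0.7781 = 1.5217
MRP = 14.36% − 5.04% = 9.32%
E(R_P) = R_f + β_P × MRP = 5.04% + 1.5217 × 9.32% = 19.22%

19.22%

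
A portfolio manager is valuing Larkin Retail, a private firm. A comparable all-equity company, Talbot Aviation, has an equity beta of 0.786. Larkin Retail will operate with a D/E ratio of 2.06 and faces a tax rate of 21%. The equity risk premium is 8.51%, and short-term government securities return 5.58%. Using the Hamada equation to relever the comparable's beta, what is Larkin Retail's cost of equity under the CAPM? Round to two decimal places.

23.15%

β_L = β_U × [1 + (1 − t)(D/E)] = 0.786 × [1 + (1 − 0.21) × 2.06]
    = 0.786 × [1 + 0.79 × 2.06] = 0.786 × 2.6274 = 2.0651
E(R) = R_f + β_L × MRP = 5.58% + 2.0651 × 8.51% = 23.15%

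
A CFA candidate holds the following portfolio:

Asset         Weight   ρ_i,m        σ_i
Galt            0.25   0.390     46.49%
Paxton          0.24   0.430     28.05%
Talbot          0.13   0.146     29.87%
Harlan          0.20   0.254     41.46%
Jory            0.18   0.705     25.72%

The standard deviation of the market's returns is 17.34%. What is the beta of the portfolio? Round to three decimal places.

0.771

β_Galt = 0.390 × 46.49% / 17.34% = 1.0456
β_Paxton = 0.430 × 28.05% / 17.34% = 0.6956
β_Talbot = 0.146 × 29.87% / 17.34% = 0.2515
β_Harlan = 0.254 × 41.46% / 17.34% = 0.6073
β_Jory = 0.705 × 25.72% / 17.34% = 1.0457
β_P = Σ w_i β_i = 0.25×1.0456 + 0.24×0.6956 + 0.13×0.2515 + 0.20×0.6073 + 0.18×1.0457 = 0.7707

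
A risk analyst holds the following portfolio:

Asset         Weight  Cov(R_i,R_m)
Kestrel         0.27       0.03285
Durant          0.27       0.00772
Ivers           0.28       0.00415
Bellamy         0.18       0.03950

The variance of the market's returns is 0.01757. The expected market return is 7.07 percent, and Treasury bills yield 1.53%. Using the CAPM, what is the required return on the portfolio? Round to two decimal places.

7.59%

β_Kestrel = 0.03285 / 0.01757 = 1.8697
β_Durant = 0.00772 / 0.01757 = 0.4394
β_Ivers = 0.00415 / 0.01757 = 0.2362
β_Bellamy = 0.03950 / 0.01757 = 2.2482
β_P = Σ w_i β_i = 0.27×1.8697 + 0.27×0.4394 + 0.28×0.2362 + 0.18×2.2482 = 1.0943
MRP = 7.07% − 1.53% = 5.54%
E(R_P) = R_f + β_P × MRP = 1.53% + 1.0943 × 5.54% = 7.59%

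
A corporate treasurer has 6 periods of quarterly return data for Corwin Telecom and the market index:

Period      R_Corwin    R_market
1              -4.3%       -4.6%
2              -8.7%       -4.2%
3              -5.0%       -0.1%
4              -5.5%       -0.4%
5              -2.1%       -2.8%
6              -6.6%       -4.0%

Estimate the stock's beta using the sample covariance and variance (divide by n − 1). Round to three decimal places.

0.250

Mean R_i = (-4.3 − 8.7 − 5.0 − 5.5 − 2.1 − 6.6) / 6 = -5.3667%
Mean R_m = (-4.6 − 4.2 − 0.1 − 0.4 − 2.8 − 4.0) / 6 = -2.6833%
Σ(R_i − R̄_i)(R_m − R̄_m) = 4.8967  ⇒  Cov = 4.8967 / 5 = 0.9793
Σ(R_m − R̄_m)² = 19.6083  ⇒  Var(R_m) = 19.6083 / 5 = 3.9217
β = Cov / Var(R_m) = 0.9793 / 3.9217 = 0.2497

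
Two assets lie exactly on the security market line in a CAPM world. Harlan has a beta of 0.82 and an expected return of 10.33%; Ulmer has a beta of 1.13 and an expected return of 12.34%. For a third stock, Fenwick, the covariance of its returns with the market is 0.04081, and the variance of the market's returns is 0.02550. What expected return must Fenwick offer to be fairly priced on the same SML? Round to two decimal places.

15.39%

MRP = (12.34% − 10.33%) / (1.13 − 0.82) = 6.4839%
R_f = 10.33% − 0.82 × 6.4839% = 5.0132%
β_Fenwick = Cov / Var(R_m) = 0.04081 / 0.02550 = 1.6004
E(R_Fenwick) = R_f + β × MRP = 5.0132% + 1.6004 × 6.4839% = 15.39%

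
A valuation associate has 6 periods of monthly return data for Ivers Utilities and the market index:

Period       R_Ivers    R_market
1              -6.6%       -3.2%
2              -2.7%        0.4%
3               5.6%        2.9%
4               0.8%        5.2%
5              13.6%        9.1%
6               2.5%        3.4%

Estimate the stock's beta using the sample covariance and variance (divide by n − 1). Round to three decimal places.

Mean R_i = (-6.6 − 2.7 + 5.6 + 0.8 + 13.6 + 2.5) / 6 = 2.2000%
Mean R_m = (-3.2 + 0.4 + 2.9 + 5.2 + 9.1 + 3.4) / 6 = 2.9667%
Σ(R_i − R̄_i)(R_m − R̄_m) = 133.5400  ⇒  Cov = 133.5400 / 5 = 26.7080
Σ(R_m − R̄_m)² = 87.4133  ⇒  Var(R_m) = 87.4133 / 5 = 17.4827
β = Cov / Var(R_m) = 26.7080 / 17.4827 = 1.5277

1.528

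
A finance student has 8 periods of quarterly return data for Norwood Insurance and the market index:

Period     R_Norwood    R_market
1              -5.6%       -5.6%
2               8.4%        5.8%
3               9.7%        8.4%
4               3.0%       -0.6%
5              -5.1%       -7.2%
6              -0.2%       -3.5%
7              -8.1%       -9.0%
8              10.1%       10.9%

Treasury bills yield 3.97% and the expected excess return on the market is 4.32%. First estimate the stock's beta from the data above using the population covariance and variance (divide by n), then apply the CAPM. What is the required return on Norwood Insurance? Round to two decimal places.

8.09%

Mean R_i = (-5.6 + 8.4 + 9.7 + 3.0 − 5.1 − 0.2 − 8.1 + 10.1) / 8 = 1.5250%
Mean R_m = (-5.6 + 5.8 + 8.4 − 0.6 − 7.2 − 3.5 − 9.0 + 10.9) / 8 = -0.1000%
Σ(R_i − R̄_i)(R_m − R̄_m) = 381.3900  ⇒  Cov = 381.3900 / 8 = 47.6738
Σ(R_m − R̄_m)² = 399.7400  ⇒  Var(R_m) = 399.7400 / 8 = 49.9675
β = Cov / Var(R_m) = 47.6738 / 49.9675 = 0.9541
E(R) = R_f + β × MRP = 3.97% + 0.9541 × 4.32% = 8.09%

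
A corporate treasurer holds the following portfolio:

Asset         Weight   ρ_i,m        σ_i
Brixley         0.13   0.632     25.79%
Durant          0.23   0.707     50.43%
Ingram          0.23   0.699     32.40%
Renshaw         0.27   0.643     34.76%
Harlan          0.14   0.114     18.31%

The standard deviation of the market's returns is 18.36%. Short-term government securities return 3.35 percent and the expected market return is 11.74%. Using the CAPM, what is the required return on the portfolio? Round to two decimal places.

β_Brixley = 0.632 × 25.79% / 18.36% = 0.8878
β_Durant = 0.707 × 50.43% / 18.36% = 1.9419
β_Ingram = 0.699 × 32.40% / 18.36% = 1.2335
β_Renshaw = 0.643 × 34.76% / 18.36% = 1.2174
β_Harlan = 0.114 × 18.31% / 18.36% = 0.1137
β_P = Σ w_i β_i = 0.13×0.8878 + 0.23×1.9419 + 0.23×1.2335 + 0.27×1.2174 + 0.14×0.1137 = 1.1904
MRP = 11.74% − 3.35% = 8.39%
E(R_P) = R_f + β_P × MRP = 3.35% + 1.1904 × 8.39% = 13.34%

13.34%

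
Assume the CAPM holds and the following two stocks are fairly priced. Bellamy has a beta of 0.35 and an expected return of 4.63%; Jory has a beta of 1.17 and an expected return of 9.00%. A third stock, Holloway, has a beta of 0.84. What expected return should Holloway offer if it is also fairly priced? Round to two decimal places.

MRP (SML slope) = (9.00% − 4.63%) / (1.17 − 0.35) = 4.37% / 0.82 = 5.3293%
R_f (intercept) = 4.63% − 0.35 × 5.3293% = 2.7647%
E(R_Holloway) = R_f + β × MRP = 2.7647% + 0.84 × 5.3293% = 7.24%

7.24%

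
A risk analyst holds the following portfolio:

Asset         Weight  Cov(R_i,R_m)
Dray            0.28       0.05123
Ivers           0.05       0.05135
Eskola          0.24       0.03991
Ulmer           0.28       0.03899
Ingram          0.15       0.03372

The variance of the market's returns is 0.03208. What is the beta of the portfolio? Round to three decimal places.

1.324

β_Dray = 0.05123 / 0.03208 = 1.5969
β_Ivers = 0.05135 / 0.03208 = 1.6007
β_Eskola = 0.03991 / 0.03208 = 1.2441
β_Ulmer = 0.03899 / 0.03208 = 1.2154
β_Ingram = 0.03372 / 0.03208 = 1.0511
β_P = Σ w_i β_i = 0.28×1.5969 + 0.05×1.6007 + 0.24×1.2441 + 0.28×1.2154 + 0.15×1.0511 = 1.3237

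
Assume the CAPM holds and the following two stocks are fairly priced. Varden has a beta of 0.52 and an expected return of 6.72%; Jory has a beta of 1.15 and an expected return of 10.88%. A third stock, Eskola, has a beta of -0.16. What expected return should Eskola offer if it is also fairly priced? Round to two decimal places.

2.23%

MRP (SML slope) = (10.88% − 6.72%) / (1.15 − 0.52) = 4.16% / 0.63 = 6.6032%
R_f (intercept) = 6.72% − 0.52 × 6.6032% = 3.2863%
E(R_Eskola) = R_f + β × MRP = 3.2863% + -0.16 × 6.6032% = 2.23%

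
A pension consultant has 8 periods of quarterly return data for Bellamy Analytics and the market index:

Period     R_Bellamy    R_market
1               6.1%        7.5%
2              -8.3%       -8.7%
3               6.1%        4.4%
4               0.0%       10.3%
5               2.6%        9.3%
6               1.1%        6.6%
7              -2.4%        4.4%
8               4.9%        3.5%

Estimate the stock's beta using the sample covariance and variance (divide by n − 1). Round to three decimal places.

0.554

Mean R_i = (6.1 − 8.3 + 6.1 + 0.0 + 2.6 + 1.1 − 2.4 + 4.9) / 8 = 1.2625%
Mean R_m = (7.5 − 8.7 + 4.4 + 10.3 + 9.3 + 6.6 + 4.4 + 3.5) / 8 = 4.6625%
Σ(R_i − R̄_i)(R_m − R̄_m) = 135.7388  ⇒  Cov = 135.7388 / 7 = 19.3913
Σ(R_m − R̄_m)² = 245.1388  ⇒  Var(R_m) = 245.1388 / 7 = 35.0198
β = Cov / Var(R_m) = 19.3913 / 35.0198 = 0.5537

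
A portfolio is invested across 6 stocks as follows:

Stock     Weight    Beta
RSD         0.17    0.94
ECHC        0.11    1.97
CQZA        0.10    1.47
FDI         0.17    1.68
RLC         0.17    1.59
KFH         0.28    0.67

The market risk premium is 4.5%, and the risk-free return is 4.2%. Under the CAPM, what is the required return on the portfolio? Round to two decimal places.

9.90%

β_P = Σ w_i β_i = 0.17×0.94 + 0.11×1.97 + 0.10×1.47 + 0.17×1.68 + 0.17×1.59 + 0.28×0.67 = 1.2670
E(R_P) = R_f + β_P × MRP = 4.2% + 1.2670 × 4.5% = 9.90%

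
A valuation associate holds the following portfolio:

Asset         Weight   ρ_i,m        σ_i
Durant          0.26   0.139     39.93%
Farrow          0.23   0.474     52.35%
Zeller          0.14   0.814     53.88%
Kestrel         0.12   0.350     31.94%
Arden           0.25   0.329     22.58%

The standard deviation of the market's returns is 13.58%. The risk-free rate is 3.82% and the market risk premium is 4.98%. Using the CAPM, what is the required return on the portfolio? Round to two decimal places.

9.87%

β_Durant = 0.139 × 39.93% / 13.58% = 0.4087
β_Farrow = 0.474 × 52.35% / 13.58% = 1.8272
β_Zeller = 0.814 × 53.88% / 13.58% = 3.2296
β_Kestrel = 0.350 × 31.94% / 13.58% = 0.8232
β_Arden = 0.329 × 22.58% / 13.58% = 0.5470
β_P = Σ w_i β_i = 0.26×0.4087 + 0.23×1.8272 + 0.14×3.2296 + 0.12×0.8232 + 0.25×0.5470 = 1.2142
E(R_P) = R_f + β_P × MRP = 3.82% + 1.2142 × 4.98% = 9.87%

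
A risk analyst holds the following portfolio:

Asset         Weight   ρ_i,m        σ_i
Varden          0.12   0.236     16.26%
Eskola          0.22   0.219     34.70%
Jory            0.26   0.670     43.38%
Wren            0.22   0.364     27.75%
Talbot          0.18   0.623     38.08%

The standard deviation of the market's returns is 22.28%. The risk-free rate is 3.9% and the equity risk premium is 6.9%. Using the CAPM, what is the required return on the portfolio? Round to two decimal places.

β_Varden = 0.236 × 16.26% / 22.28% = 0.1722
β_Eskola = 0.219 × 34.70% / 22.28% = 0.3411
β_Jory = 0.670 × 43.38% / 22.28% = 1.3045
β_Wren = 0.364 × 27.75% / 22.28% = 0.4534
β_Talbot = 0.623 × 38.08% / 22.28% = 1.0648
β_P = Σ w_i β_i = 0.12×0.1722 + 0.22×0.3411 + 0.26×1.3045 + 0.22×0.4534 + 0.18×1.0648 = 0.7263
E(R_P) = R_f + β_P × MRP = 3.9% + 0.7263 × 6.9% = 8.91%

8.91%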